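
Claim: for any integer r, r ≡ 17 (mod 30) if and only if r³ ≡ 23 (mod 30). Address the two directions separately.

Both implications hold.

(←) Suppose r³ ≡ 23 (mod 30). The only residue r in {0, …, 29} with r³ ≡ 23 (mod 30) is r = 17, so r ≡ 17 (mod 30).

(→) Suppose r ≡ 17 (mod 30). Write r = 30j + 17. Then (30j + 17)³ = 27000j³ + 45900j² + 26010j + 4913 = 30(900j³ + 1530j² + 867j + 163) + 23, so r³ ≡ 23 (mod 30).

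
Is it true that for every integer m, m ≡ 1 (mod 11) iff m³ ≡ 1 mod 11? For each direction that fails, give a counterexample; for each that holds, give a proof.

The biconditional holds.

[⇐] For the converse, argue contrapositively. If m ≢ 1 (mod 11), then m is congruent to one of 0, 2, 3, 4, 5, 6, 7, 8, 9, 10 modulo 11, and these give m³ ≡ 0, 8, 5, 9, 4, 7, 2, 6, 3, 10 respectively — never 1.

[⇒] Suppose m ≡ 1 (mod 11). Write m = 11j + 1. Then (11j + 1)³ = 1331j³ + 363j² + 33j + 1 = 11(121j³ + 33j² + 3j) + 1, so m³ ≡ 1 (mod 11).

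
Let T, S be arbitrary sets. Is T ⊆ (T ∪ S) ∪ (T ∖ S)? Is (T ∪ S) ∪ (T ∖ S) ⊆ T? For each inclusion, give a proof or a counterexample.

(⟹) Let x ∈ T. Then either x ∈ T and x ∉ S; or x ∈ T ∩ S. In each case x ∈ (T ∪ S) ∪ (T ∖ S), so T ⊆ (T ∪ S) ∪ (T ∖ S).

(⟸) This inclusion fails. Take T = ∅, S = {1}; then 1 ∈ (T ∪ S) ∪ (T ∖ S) but 1 ∉ T.

The sets are not equal: only the forward inclusion holds.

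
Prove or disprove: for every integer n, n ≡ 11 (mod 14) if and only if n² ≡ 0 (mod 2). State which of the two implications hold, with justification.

(→) This fails: take n = 11. Then 11 ≡ 11 (mod 14), but 11² = 121 ≡ 1 (mod 2), not 0.

(←) This fails: take n = 0. Then 0² = 0 ≡ 0 (mod 2), yet 0 ≡ 0 (mod 14), not 11.

Neither implication holds.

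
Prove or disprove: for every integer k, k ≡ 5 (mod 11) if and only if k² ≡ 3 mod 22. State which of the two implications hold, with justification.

(⇒) fails and (⇐) fails.

(⇒) This fails: take k = 16. Then 16 ≡ 5 (mod 11), but 16² = 256 ≡ 14 (mod 22), not 3.

(⇐) This fails: take k = 17. Then 17² = 289 ≡ 3 (mod 22), yet 17 ≡ 6 (mod 11), not 5.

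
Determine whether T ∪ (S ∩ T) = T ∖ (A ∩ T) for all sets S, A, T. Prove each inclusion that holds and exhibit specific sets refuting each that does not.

Reverse inclusion. Let x ∈ T ∖ (A ∩ T). Then either x ∈ T and x ∉ S, A; or x ∈ S ∩ T and x ∉ A. In each case x ∈ T ∪ (S ∩ T), so T ∖ (A ∩ T) ⊆ T ∪ (S ∩ T).

Forward inclusion. This inclusion fails. Take S = ∅, A = {1}, T = {1}; then 1 ∈ T ∪ (S ∩ T) but 1 ∉ T ∖ (A ∩ T).

The sets are not equal: only the reverse inclusion holds.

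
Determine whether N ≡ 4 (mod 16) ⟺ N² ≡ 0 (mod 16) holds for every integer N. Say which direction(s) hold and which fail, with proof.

Forward direction. Suppose N ≡ 4 (mod 16). Write N = 16j + 4. Then (16j + 4)² = 256j² + 128j + 16 = 16(16j² + 8j + 1) + 0, so N² ≡ 0 (mod 16).

Converse. This fails: take N = 0. Then 0² = 0 ≡ 0 (mod 16), yet 0 ≡ 0 (mod 16), not 4.

The forward direction holds; the converse fails.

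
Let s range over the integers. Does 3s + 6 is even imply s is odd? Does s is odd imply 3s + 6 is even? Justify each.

[⇒] This fails: s = 6 gives 3s + 6 = 24, which is even, but 6 is even, not odd.

[⇐] This also fails: s = 1 is odd, but 3s + 6 = 9 is odd, not even.

Neither implication holds.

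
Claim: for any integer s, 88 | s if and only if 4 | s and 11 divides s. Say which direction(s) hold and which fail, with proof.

Forward direction. If 88 ∣ s, write s = 88q. Since 88 = 22·4, s = 4·(22q), so 4 ∣ s; and since 88 = 8·11, s = 11·(8q), so 11 ∣ s.

Converse. This fails: take s = 44. Both 4 ∣ 44 and 11 ∣ 44, yet 44 is not a multiple of 88 (since 44 = 0·88 + 44), so 88 ∤ 44.

Not equivalent: only (⇒) holds.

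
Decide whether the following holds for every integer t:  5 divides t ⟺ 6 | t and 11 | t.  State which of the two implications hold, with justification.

Forward direction. This fails: take t = 5. Certainly 5 ∣ 5, but 6 ∤ 5.

Converse. This fails: take t = 66. Both 6 ∣ 66 and 11 ∣ 66, yet 66 is not a multiple of 5 (since 66 = 13·5 + 1), so 5 ∤ 66.

Neither implication holds.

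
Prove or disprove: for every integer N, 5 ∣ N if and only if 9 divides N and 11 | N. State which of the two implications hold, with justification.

(⟹) This fails: take N = 5. Certainly 5 ∣ 5, but 9 ∤ 5.

(⟸) This fails: take N = 99. Both 9 ∣ 99 and 11 ∣ 99, yet 99 is not a multiple of 5 (since 99 = 19·5 + 4), so 5 ∤ 99.

Neither implication holds.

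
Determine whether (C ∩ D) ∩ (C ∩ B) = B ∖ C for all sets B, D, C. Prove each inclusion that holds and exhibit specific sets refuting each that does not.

(⊆) fails and (⊇) fails.

(⊆) This inclusion fails. Take B = {1}, D = {1}, C = {1}; then 1 ∈ (C ∩ D) ∩ (C ∩ B) but 1 ∉ B ∖ C.

(⊇) This inclusion fails. Take B = {1}, D = ∅, C = ∅; then 1 ∈ B ∖ C but 1 ∉ (C ∩ D) ∩ (C ∩ B).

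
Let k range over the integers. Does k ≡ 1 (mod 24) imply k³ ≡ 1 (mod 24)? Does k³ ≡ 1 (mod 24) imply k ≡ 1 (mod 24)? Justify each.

Both implications hold.

(→) Suppose k ≡ 1 (mod 24). Write k = 24j + 1. Then (24j + 1)³ = 13824j³ + 1728j² + 72j + 1 = 24(576j³ + 72j² + 3j) + 1, so k³ ≡ 1 (mod 24).

(←) Conversely, suppose k³ ≡ 1 (mod 24). The only residue r in {0, …, 23} with r³ ≡ 1 (mod 24) is r = 1, so k ≡ 1 (mod 24).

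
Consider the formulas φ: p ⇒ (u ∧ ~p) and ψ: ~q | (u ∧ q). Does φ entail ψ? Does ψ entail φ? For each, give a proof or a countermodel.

Forward direction. This fails. Under q = T, u = F, p = F, the left side is true but the right side is false.

Converse. This fails. Under q = F, u = F, p = T, the left side is false but the right side is true.

Neither implication holds.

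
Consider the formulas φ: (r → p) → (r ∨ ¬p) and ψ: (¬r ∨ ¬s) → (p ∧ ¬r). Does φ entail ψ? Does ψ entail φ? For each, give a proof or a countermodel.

(→) This fails. Under r = F, p = F, s = F, the left side is true but the right side is false.

(←) This fails. Under r = F, p = T, s = F, the left side is false but the right side is true.

(⇒) fails and (⇐) fails.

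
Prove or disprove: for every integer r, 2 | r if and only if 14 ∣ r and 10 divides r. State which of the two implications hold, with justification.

(⟹) This fails: take r = 2. Certainly 2 ∣ 2, but 14 ∤ 2.

(⟸) Suppose 14 ∣ r and 10 ∣ r. Any common multiple of 14 and 10 is a multiple of their lcm; here lcm(14, 10) = 14·10/gcd(14, 10) = 140/2 = 70, so 70 ∣ r. Since 2 ∣ 70, it follows that 2 ∣ r.

Only the reverse direction holds.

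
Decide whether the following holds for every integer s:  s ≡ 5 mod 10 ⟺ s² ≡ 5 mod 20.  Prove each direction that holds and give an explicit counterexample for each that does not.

Converse. The residues r modulo 20 with r² ≡ 5 (mod 20) are exactly {5, 15}, and each is ≡ 5 (mod 10).

Forward direction. Suppose s ≡ 5 (mod 10). Working modulo 20, s ∈ {5, 15}; for each such r, r² ≡ 5 (mod 20).

The biconditional holds.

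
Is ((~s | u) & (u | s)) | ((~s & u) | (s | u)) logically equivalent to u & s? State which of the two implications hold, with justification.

Not equivalent: only (⇐) holds.

(⇐) Assume the antecedent. If u is true, the consequent reduces to true regardless of the other variables. If u is false, the antecedent cannot hold. Either way the consequent holds.

(⇒) This fails. Under u = T, s = F, the left side is true but the right side is false.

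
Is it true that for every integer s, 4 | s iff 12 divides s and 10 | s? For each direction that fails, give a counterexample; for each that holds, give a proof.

(⟹) This fails: take s = 4. Certainly 4 ∣ 4, but 12 ∤ 4.

(⟸) Suppose 12 ∣ s and 10 ∣ s. Any common multiple of 12 and 10 is a multiple of their lcm; here lcm(12, 10) = 12·10/gcd(12, 10) = 120/2 = 60, so 60 ∣ s. Since 4 ∣ 60, it follows that 4 ∣ s.

Only the converse holds.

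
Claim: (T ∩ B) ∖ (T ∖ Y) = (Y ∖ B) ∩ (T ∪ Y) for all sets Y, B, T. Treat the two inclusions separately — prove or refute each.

Neither inclusion holds.

(⟹) This inclusion fails. Take Y = {1}, B = {1}, T = {1}; then 1 ∈ (T ∩ B) ∖ (T ∖ Y) but 1 ∉ (Y ∖ B) ∩ (T ∪ Y).

(⟸) This inclusion fails. Take Y = {1}, B = ∅, T = ∅; then 1 ∈ (Y ∖ B) ∩ (T ∪ Y) but 1 ∉ (T ∩ B) ∖ (T ∖ Y).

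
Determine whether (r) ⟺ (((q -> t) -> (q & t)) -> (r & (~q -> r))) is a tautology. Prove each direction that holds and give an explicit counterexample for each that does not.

(⇒) holds; (⇐) fails.

(⟹) Assume the antecedent. If r is true, the consequent reduces to true regardless of the other variables. If r is false, the antecedent cannot hold. Either way the consequent holds.

(⟸) This fails. Under r = F, t = F, q = F, the left side is false but the right side is true.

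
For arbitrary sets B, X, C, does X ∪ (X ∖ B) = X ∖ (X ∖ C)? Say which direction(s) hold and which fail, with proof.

Only the reverse inclusion holds.

(⟹) This inclusion fails. Take B = ∅, X = {1}, C = ∅; then 1 ∈ X ∪ (X ∖ B) but 1 ∉ X ∖ (X ∖ C).

(⟸) Let x ∈ X ∖ (X ∖ C). Then either x ∈ X ∩ C and x ∉ B; or x ∈ B ∩ X ∩ C. In each case x ∈ X ∪ (X ∖ B), so X ∖ (X ∖ C) ⊆ X ∪ (X ∖ B).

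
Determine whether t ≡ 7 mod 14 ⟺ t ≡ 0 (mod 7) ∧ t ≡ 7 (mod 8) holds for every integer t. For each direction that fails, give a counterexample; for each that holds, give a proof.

Forward direction. This fails: t = 49 gives 49 ≡ 7 (mod 14) but 49 ≡ 1 (mod 8), so the conjunction on the right does not hold.

Converse. If t ≡ 0 (mod 7) and t ≡ 7 (mod 8), then by the Chinese remainder theorem t ≡ 7 (mod 56). Since 7 ≡ 7 (mod 14) and 14 ∣ 56, we get t ≡ 7 (mod 14).

Only the converse holds.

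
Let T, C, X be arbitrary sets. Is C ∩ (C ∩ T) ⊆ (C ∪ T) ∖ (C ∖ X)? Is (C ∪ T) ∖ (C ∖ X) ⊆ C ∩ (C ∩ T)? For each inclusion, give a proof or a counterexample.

(⊆) This inclusion fails. Take T = {1}, C = {1}, X = ∅; then 1 ∈ C ∩ (C ∩ T) but 1 ∉ (C ∪ T) ∖ (C ∖ X).

(⊇) This inclusion fails. Take T = {1}, C = ∅, X = ∅; then 1 ∈ (C ∪ T) ∖ (C ∖ X) but 1 ∉ C ∩ (C ∩ T).

Neither inclusion holds.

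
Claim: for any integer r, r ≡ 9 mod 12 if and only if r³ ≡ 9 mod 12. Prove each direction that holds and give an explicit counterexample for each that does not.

The biconditional holds.

(→) Suppose r ≡ 9 mod 12. Write r = 12j + 9. Then (12j + 9)³ = 1728j³ + 3888j² + 2916j + 729 = 12(144j³ + 324j² + 243j + 60) + 9, so r³ ≡ 9 (mod 12).

(←) For the converse, argue contrapositively. If r ≢ 9 (mod 12), then r is congruent to one of 0, 1, 2, 3, 4, 5, 6, 7, 8, 10, 11 modulo 12, and these give r³ ≡ 0, 1, 8, 3, 4, 5, 0, 7, 8, 4, 11 respectively — never 9.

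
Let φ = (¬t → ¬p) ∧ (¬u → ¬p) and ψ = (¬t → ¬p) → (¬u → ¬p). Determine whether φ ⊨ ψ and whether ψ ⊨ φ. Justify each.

[⇒] Assume the antecedent. If u is true, (¬t → ¬p) → (¬u → ¬p) reduces to true regardless of the other variables. If u is false, the antecedent forces (t = F, u = F, p = F) or (t = T, u = F, p = F), and (¬t → ¬p) → (¬u → ¬p) holds there. Either way (¬t → ¬p) → (¬u → ¬p) holds.

[⇐] This fails. Under t = F, u = F, p = T, the left side is false but the right side is true.

Only the forward direction holds.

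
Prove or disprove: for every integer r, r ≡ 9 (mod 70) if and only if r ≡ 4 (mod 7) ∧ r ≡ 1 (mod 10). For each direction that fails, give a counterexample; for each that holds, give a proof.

(⟹) This fails: r = 9 gives 9 ≡ 9 (mod 70) but 9 ≡ 2 (mod 7), so the conjunction on the right does not hold.

(⟸) This fails: r = 11 satisfies both congruences on the right (11 ≡ 4 mod 7 and 11 ≡ 1 mod 10) yet 11 ≡ 11 (mod 70), not 9.

Neither implication holds.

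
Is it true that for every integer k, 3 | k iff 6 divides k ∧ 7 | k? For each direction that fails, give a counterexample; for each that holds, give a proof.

Only the converse holds.

(⇒) This fails: take k = 3. Certainly 3 ∣ 3, but 6 ∤ 3.

(⇐) Suppose 6 ∣ k and 7 ∣ k. Any common multiple of 6 and 7 is a multiple of their lcm; here gcd(6, 7) = 1, so lcm(6, 7) = 6·7 = 42, so 42 ∣ k. Since 3 ∣ 42, it follows that 3 ∣ k.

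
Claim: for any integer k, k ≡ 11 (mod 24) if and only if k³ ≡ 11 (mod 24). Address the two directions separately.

(⇒) Suppose k ≡ 11 (mod 24). Write k = 24j + 11. Then (24j + 11)³ = 13824j³ + 19008j² + 8712j + 1331 = 24(576j³ + 792j² + 363j + 55) + 11, so k³ ≡ 11 (mod 24).

(⇐) Conversely, suppose k³ ≡ 11 (mod 24). The only residue r in {0, …, 23} with r³ ≡ 11 (mod 24) is r = 11, so k ≡ 11 (mod 24).

Both directions hold.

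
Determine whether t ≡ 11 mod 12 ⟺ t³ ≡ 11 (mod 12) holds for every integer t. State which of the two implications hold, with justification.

(⟹) Suppose t ≡ 11 mod 12. Write t = 12j + 11. Then (12j + 11)³ = 1728j³ + 4752j² + 4356j + 1331 = 12(144j³ + 396j² + 363j + 110) + 11, so t³ ≡ 11 (mod 12).

(⟸) For the converse, argue contrapositively. If t ≢ 11 (mod 12), then t is congruent to one of 0, 1, 2, 3, 4, 5, 6, 7, 8, 9, 10 modulo 12, and these give t³ ≡ 0, 1, 8, 3, 4, 5, 0, 7, 8, 9, 4 respectively — never 11.

Both directions hold; the statement is true.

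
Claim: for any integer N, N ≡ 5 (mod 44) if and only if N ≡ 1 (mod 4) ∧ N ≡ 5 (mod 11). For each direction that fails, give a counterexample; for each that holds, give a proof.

(⇐) If N ≡ 1 (mod 4) and N ≡ 5 (mod 11), then by the Chinese remainder theorem N ≡ 5 (mod 44). This is exactly N ≡ 5 (mod 44).

(⇒) Suppose N ≡ 5 (mod 44); write N = 44j + 5. Since 4 ∣ 44, reducing mod 4 gives N ≡ 5 ≡ 1 (mod 4); since 11 ∣ 44, reducing mod 11 gives N ≡ 5 (mod 11).

Equivalent; both directions hold.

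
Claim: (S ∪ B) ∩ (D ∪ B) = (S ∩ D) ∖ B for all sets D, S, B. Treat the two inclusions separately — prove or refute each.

(⊇) Let x ∈ (S ∩ D) ∖ B. Then x ∈ D ∩ S and x ∉ B, from which x ∈ (S ∪ B) ∩ (D ∪ B).

(⊆) This inclusion fails. Take D = ∅, S = ∅, B = {1}; then 1 ∈ (S ∪ B) ∩ (D ∪ B) but 1 ∉ (S ∩ D) ∖ B.

The sets are not equal: only the reverse inclusion holds.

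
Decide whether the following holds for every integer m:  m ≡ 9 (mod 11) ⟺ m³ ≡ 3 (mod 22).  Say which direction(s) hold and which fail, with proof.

(⇒) fails; (⇐) holds.

[⇒] This fails: take m = 20. Then 20 ≡ 9 (mod 11), but 20³ = 8000 ≡ 14 (mod 22), not 3.

[⇐] Conversely, the residues r modulo 22 with r³ ≡ 3 (mod 22) are exactly {9}, and each is ≡ 9 (mod 11).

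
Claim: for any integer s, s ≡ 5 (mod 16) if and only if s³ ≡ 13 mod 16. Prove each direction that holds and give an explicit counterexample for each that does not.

Both directions hold.

(⇒) Suppose s ≡ 5 (mod 16). Write s = 16j + 5. Then (16j + 5)³ = 4096j³ + 3840j² + 1200j + 125 = 16(256j³ + 240j² + 75j + 7) + 13, so s³ ≡ 13 (mod 16).

(⇐) Conversely, suppose s³ ≡ 13 (mod 16). The only residue r in {0, …, 15} with r³ ≡ 13 (mod 16) is r = 5, so s ≡ 5 (mod 16).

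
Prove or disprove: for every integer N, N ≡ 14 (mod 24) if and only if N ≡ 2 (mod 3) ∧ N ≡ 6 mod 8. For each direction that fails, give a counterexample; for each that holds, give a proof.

(⟹) Suppose N ≡ 14 (mod 24); write N = 24j + 14. Since 3 ∣ 24, reducing mod 3 gives N ≡ 14 ≡ 2 (mod 3); since 8 ∣ 24, reducing mod 8 gives N ≡ 14 ≡ 6 (mod 8).

(⟸) Conversely, if N ≡ 2 (mod 3) and N ≡ 6 (mod 8), then by the Chinese remainder theorem N ≡ 14 (mod 24). This is exactly N ≡ 14 (mod 24).

Both directions hold; the statement is true.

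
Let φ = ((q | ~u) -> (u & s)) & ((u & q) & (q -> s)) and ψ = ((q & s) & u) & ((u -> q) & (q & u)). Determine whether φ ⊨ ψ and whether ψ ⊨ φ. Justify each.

Both directions hold.

(⇒) Assume the antecedent. If q is true, the antecedent forces (q = T, s = T, u = T), and the consequent holds there. If q is false, the antecedent cannot hold. Either way the consequent holds.

(⇐) Assume the antecedent. If q is true, the antecedent forces (q = T, s = T, u = T), and the consequent holds there. If q is false, the antecedent cannot hold. Either way the consequent holds.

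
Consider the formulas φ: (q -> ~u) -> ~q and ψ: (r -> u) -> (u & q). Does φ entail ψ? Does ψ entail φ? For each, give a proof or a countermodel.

Both directions fail.

(⟹) This fails. Under r = F, q = F, u = F, the left side is true but the right side is false.

(⟸) This fails. Under r = T, q = T, u = F, the left side is false but the right side is true.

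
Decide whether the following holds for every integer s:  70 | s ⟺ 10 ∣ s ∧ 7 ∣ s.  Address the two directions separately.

Equivalent; both directions hold.

Forward direction. If 70 ∣ s, write s = 70q. Since 70 = 7·10, s = 10·(7q), so 10 ∣ s; and since 70 = 10·7, s = 7·(10q), so 7 ∣ s.

Converse. Suppose 10 ∣ s and 7 ∣ s. Any common multiple of 10 and 7 is a multiple of their lcm; here gcd(10, 7) = 1, so lcm(10, 7) = 10·7 = 70, so 70 ∣ s.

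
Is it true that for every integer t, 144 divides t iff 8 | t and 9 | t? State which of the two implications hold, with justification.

(⇒) If 144 ∣ t, write t = 144q. Since 144 = 18·8, t = 8·(18q), so 8 ∣ t; and since 144 = 16·9, t = 9·(16q), so 9 ∣ t.

(⇐) This fails: take t = 72. Both 8 ∣ 72 and 9 ∣ 72, yet 72 is not a multiple of 144 (since 72 = 0·144 + 72), so 144 ∤ 72.

Only the forward implication holds.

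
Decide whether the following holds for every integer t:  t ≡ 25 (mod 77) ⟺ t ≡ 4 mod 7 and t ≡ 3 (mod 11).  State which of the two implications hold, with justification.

Forward direction. Suppose t ≡ 25 (mod 77); write t = 77j + 25. Since 7 ∣ 77, reducing mod 7 gives t ≡ 25 ≡ 4 (mod 7); since 11 ∣ 77, reducing mod 11 gives t ≡ 25 ≡ 3 (mod 11).

Converse. If t ≡ 4 (mod 7) and t ≡ 3 (mod 11), then by the Chinese remainder theorem t ≡ 25 (mod 77). This is exactly t ≡ 25 (mod 77).

Equivalent; both directions hold.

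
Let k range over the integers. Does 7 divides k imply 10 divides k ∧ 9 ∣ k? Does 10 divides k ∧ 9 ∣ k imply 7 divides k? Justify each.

(⇒) fails and (⇐) fails.

Forward direction. This fails: take k = 7. Certainly 7 ∣ 7, but 10 ∤ 7.

Converse. This fails: take k = 90. Both 10 ∣ 90 and 9 ∣ 90, yet 90 is not a multiple of 7 (since 90 = 12·7 + 6), so 7 ∤ 90.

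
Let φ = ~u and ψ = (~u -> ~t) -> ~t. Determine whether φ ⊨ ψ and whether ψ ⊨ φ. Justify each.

[⇐] This fails. Under u = T, t = F, the left side is false but the right side is true.

[⇒] Assume the antecedent. If u is true, the antecedent cannot hold. If u is false, (~u -> ~t) -> ~t reduces to true regardless of the other variables. Either way (~u -> ~t) -> ~t holds.

(⇒) holds; (⇐) fails.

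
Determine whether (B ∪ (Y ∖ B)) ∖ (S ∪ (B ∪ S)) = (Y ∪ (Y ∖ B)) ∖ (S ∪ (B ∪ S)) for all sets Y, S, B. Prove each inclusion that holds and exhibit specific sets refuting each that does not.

(⟸) Let x ∈ (Y ∪ (Y ∖ B)) ∖ (S ∪ (B ∪ S)). Then x ∈ Y and x ∉ S, B, from which x ∈ (B ∪ (Y ∖ B)) ∖ (S ∪ (B ∪ S)).

(⟹) Let x ∈ (B ∪ (Y ∖ B)) ∖ (S ∪ (B ∪ S)). Then x ∈ Y and x ∉ S, B, from which x ∈ (Y ∪ (Y ∖ B)) ∖ (S ∪ (B ∪ S)).

Both inclusions hold.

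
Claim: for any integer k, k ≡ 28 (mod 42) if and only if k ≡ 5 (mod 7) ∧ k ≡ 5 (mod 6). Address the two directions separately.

Forward direction. This fails: k = 28 gives 28 ≡ 28 (mod 42) but 28 ≡ 0 (mod 7), so the conjunction on the right does not hold.

Converse. This fails: k = 5 satisfies both congruences on the right (5 ≡ 5 mod 7 and 5 ≡ 5 mod 6) yet 5 ≡ 5 (mod 42), not 28.

Neither direction holds.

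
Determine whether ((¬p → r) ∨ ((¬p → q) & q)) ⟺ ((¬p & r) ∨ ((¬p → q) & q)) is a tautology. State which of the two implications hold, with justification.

(⟹) This fails. Under q = F, p = T, r = F, the left side is true but the right side is false.

(⟸) Assume the antecedent. If q is true, (¬p → r) ∨ ((¬p → q) & q) reduces to true regardless of the other variables. If q is false, the antecedent forces (q = F, p = F, r = T), and (¬p → r) ∨ ((¬p → q) & q) holds there. Either way (¬p → r) ∨ ((¬p → q) & q) holds.

Only the converse holds.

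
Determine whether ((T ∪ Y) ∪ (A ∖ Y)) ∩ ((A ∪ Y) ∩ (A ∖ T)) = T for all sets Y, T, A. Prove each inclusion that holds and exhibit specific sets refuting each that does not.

Both inclusions fail.

Forward inclusion. This inclusion fails. Take Y = ∅, T = ∅, A = {1}; then 1 ∈ ((T ∪ Y) ∪ (A ∖ Y)) ∩ ((A ∪ Y) ∩ (A ∖ T)) but 1 ∉ T.

Reverse inclusion. This inclusion fails. Take Y = ∅, T = {1}, A = ∅; then 1 ∈ T but 1 ∉ ((T ∪ Y) ∪ (A ∖ Y)) ∩ ((A ∪ Y) ∩ (A ∖ T)).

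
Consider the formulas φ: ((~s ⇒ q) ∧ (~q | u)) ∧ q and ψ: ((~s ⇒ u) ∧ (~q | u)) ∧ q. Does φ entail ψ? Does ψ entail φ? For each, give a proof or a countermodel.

Both directions hold.

[⇒] Assume the antecedent. If u is true, the antecedent forces (u = T, q = T, s = F) or (u = T, q = T, s = T), and ((~s ⇒ u) ∧ (~q | u)) ∧ q holds there. If u is false, the antecedent cannot hold. Either way ((~s ⇒ u) ∧ (~q | u)) ∧ q holds.

[⇐] Assume the antecedent. If u is true, the antecedent forces (u = T, q = T, s = F) or (u = T, q = T, s = T), and ((~s ⇒ q) ∧ (~q | u)) ∧ q holds there. If u is false, the antecedent cannot hold. Either way ((~s ⇒ q) ∧ (~q | u)) ∧ q holds.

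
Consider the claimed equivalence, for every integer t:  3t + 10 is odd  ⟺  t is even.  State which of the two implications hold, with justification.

Forward direction. This fails: t = 7 gives 3t + 10 = 31, which is odd, but 7 is odd, not even.

Converse. This also fails: t = 2 is even, but 3t + 10 = 16 is even, not odd.

Neither implication holds.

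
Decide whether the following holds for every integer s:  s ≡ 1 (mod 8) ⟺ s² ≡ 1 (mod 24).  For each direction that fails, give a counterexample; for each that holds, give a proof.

Both directions fail.

(⟹) This fails: take s = 9. Then 9 ≡ 1 (mod 8), but 9² = 81 ≡ 9 (mod 24), not 1.

(⟸) This fails: take s = 5. Then 5² = 25 ≡ 1 (mod 24), yet 5 ≡ 5 (mod 8), not 1.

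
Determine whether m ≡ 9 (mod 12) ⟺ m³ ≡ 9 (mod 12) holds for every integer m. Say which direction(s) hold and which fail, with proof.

[⇒] Suppose m ≡ 9 (mod 12). Write m = 12j + 9. Then (12j + 9)³ = 1728j³ + 3888j² + 2916j + 729 = 12(144j³ + 324j² + 243j + 60) + 9, so m³ ≡ 9 (mod 12).

[⇐] Conversely, suppose m³ ≡ 9 (mod 12). The only residue r in {0, …, 11} with r³ ≡ 9 (mod 12) is r = 9, so m ≡ 9 (mod 12).

The biconditional holds.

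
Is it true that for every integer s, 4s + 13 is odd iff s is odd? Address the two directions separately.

Only the converse holds.

(←) Suppose s is odd. Since 4 is even, 4s is even for every s, so 4s + 13 has the same parity as 13, which is odd. Hence 4s + 13 is odd.

(→) This fails: take s = 6. Then 4s + 13 = 37, which is odd, yet s = 6 is even, not odd.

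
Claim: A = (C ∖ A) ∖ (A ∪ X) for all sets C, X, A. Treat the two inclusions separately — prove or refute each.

Both inclusions fail.

Forward inclusion. This inclusion fails. Take C = ∅, X = ∅, A = {1}; then 1 ∈ A but 1 ∉ (C ∖ A) ∖ (A ∪ X).

Reverse inclusion. This inclusion fails. Take C = {1}, X = ∅, A = ∅; then 1 ∈ (C ∖ A) ∖ (A ∪ X) but 1 ∉ A.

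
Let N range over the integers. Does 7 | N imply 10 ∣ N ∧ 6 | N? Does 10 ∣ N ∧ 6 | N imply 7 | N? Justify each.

Both directions fail.

(⇒) This fails: take N = 7. Certainly 7 ∣ 7, but 10 ∤ 7.

(⇐) This fails: take N = 30. Both 10 ∣ 30 and 6 ∣ 30, yet 30 is not a multiple of 7 (since 30 = 4·7 + 2), so 7 ∤ 30.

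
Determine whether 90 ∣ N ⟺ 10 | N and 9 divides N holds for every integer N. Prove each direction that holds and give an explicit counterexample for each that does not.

(⇒) If 90 ∣ N, write N = 90q. Since 90 = 9·10, N = 10·(9q), so 10 ∣ N; and since 90 = 10·9, N = 9·(10q), so 9 ∣ N.

(⇐) Suppose 10 ∣ N and 9 ∣ N. Any common multiple of 10 and 9 is a multiple of their lcm; here gcd(10, 9) = 1, so lcm(10, 9) = 10·9 = 90, so 90 ∣ N.

Equivalent; both directions hold.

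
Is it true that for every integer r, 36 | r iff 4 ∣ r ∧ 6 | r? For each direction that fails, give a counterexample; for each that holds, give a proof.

(⇐) This fails: take r = 12. Both 4 ∣ 12 and 6 ∣ 12, yet 12 is not a multiple of 36 (since 12 = 0·36 + 12), so 36 ∤ 12.

(⇒) If 36 ∣ r, write r = 36q. Since 36 = 9·4, r = 4·(9q), so 4 ∣ r; and since 36 = 6·6, r = 6·(6q), so 6 ∣ r.

Only the forward direction holds.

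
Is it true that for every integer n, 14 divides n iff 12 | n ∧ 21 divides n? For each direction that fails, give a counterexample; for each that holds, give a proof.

[⇒] This fails: take n = 14. Certainly 14 ∣ 14, but 12 ∤ 14.

[⇐] Suppose 12 ∣ n and 21 ∣ n. Any common multiple of 12 and 21 is a multiple of their lcm; here lcm(12, 21) = 12·21/gcd(12, 21) = 252/3 = 84, so 84 ∣ n. Since 14 ∣ 84, it follows that 14 ∣ n.

Only the reverse direction holds.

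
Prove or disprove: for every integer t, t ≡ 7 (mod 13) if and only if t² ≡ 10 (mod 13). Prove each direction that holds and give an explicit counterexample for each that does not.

Converse. This fails: take t = 6. Then 6² = 36 ≡ 10 (mod 13), yet 6 ≡ 6 (mod 13), not 7.

Forward direction. Suppose t ≡ 7 (mod 13). Write t = 13j + 7. Then (13j + 7)² = 169j² + 182j + 49 = 13(13j² + 14j + 3) + 10, so t² ≡ 10 (mod 13).

(⇒) holds; (⇐) fails.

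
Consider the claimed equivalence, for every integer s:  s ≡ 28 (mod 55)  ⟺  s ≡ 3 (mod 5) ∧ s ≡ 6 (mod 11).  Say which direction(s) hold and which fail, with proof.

(⇒) Suppose s ≡ 28 (mod 55); write s = 55j + 28. Since 5 ∣ 55, reducing mod 5 gives s ≡ 28 ≡ 3 (mod 5); since 11 ∣ 55, reducing mod 11 gives s ≡ 28 ≡ 6 (mod 11).

(⇐) Conversely, if s ≡ 3 (mod 5) and s ≡ 6 (mod 11), then by the Chinese remainder theorem s ≡ 28 (mod 55). This is exactly s ≡ 28 (mod 55).

Both directions hold; the statement is true.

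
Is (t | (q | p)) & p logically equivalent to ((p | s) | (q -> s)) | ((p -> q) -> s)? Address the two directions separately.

Not equivalent: only (⇒) holds.

(⟸) This fails. Under q = F, s = F, t = F, p = F, the left side is false but the right side is true.

(⟹) Assume the antecedent. If p is true, the consequent reduces to true regardless of the other variables. If p is false, the antecedent cannot hold. Either way the consequent holds.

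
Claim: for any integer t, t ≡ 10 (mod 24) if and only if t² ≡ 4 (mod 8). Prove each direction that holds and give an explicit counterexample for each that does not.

(⇒) Suppose t ≡ 10 (mod 24). Then t² ≡ 10² = 100 (mod 24), and since 8 ∣ 24, also t² ≡ 4 (mod 8).

(⇐) This fails: take t = 2. Then 2² = 4 ≡ 4 (mod 8), yet 2 ≡ 2 (mod 24), not 10.

The forward direction holds; the converse fails.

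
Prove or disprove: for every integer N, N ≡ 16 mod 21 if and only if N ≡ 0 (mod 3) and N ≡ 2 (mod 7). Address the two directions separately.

Both directions fail.

(⟹) This fails: N = 16 gives 16 ≡ 16 (mod 21) but 16 ≡ 1 (mod 3), so the conjunction on the right does not hold.

(⟸) This fails: N = 9 satisfies both congruences on the right (9 ≡ 0 mod 3 and 9 ≡ 2 mod 7) yet 9 ≡ 9 (mod 21), not 16.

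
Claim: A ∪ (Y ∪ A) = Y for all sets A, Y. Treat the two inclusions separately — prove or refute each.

(⊇) Let x ∈ Y. Then either x ∈ Y and x ∉ A; or x ∈ A ∩ Y. In each case x ∈ A ∪ (Y ∪ A), so Y ⊆ A ∪ (Y ∪ A).

(⊆) This inclusion fails. Take A = {1}, Y = ∅; then 1 ∈ A ∪ (Y ∪ A) but 1 ∉ Y.

Only the reverse inclusion holds.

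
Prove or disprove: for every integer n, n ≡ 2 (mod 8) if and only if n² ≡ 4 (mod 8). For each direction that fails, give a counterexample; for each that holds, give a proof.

(⟹) Suppose n ≡ 2 (mod 8). Write n = 8j + 2. Then (8j + 2)² = 64j² + 32j + 4 = 8(8j² + 4j) + 4, so n² ≡ 4 (mod 8).

(⟸) This fails: take n = 6. Then 6² = 36 ≡ 4 (mod 8), yet 6 ≡ 6 (mod 8), not 2.

(⇒) holds; (⇐) fails.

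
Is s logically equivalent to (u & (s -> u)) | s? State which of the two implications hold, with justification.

The forward direction holds; the converse fails.

Forward direction. Assume the antecedent. If u is true, (u & (s -> u)) | s reduces to true regardless of the other variables. If u is false, the antecedent forces (u = F, s = T), and (u & (s -> u)) | s holds there. Either way (u & (s -> u)) | s holds.

Converse. This fails. Under u = T, s = F, the left side is false but the right side is true.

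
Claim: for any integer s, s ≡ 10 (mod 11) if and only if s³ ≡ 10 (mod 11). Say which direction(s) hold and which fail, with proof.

(→) Suppose s ≡ 10 (mod 11). Write s = 11j + 10. Then (11j + 10)³ = 1331j³ + 3630j² + 3300j + 1000 = 11(121j³ + 330j² + 300j + 90) + 10, so s³ ≡ 10 (mod 11).

(←) Conversely, suppose s³ ≡ 10 (mod 11). The only residue r in {0, …, 10} with r³ ≡ 10 (mod 11) is r = 10, so s ≡ 10 (mod 11).

Both implications hold.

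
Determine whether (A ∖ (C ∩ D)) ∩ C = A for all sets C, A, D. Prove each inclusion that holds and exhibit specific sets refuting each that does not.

The sets are not equal: only the forward inclusion holds.

(⟹) Let x ∈ (A ∖ (C ∩ D)) ∩ C. Then x ∈ C ∩ A and x ∉ D, from which x ∈ A.

(⟸) This inclusion fails. Take C = ∅, A = {1}, D = ∅; then 1 ∈ A but 1 ∉ (A ∖ (C ∩ D)) ∩ C.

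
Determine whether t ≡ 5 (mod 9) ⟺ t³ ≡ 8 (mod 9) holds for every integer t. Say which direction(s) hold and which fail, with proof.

(⟹) Suppose t ≡ 5 (mod 9). Write t = 9j + 5. Then (9j + 5)³ = 729j³ + 1215j² + 675j + 125 = 9(81j³ + 135j² + 75j + 13) + 8, so t³ ≡ 8 (mod 9).

(⟸) This fails: take t = 2. Then 2³ = 8 ≡ 8 (mod 9), yet 2 ≡ 2 (mod 9), not 5.

Only the forward implication holds.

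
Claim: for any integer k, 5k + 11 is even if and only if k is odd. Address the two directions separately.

Forward direction. Suppose 5k + 11 is even. Since 5 is odd, 5k and k have the same parity, so 5k + 11 ≡ k + 11 (mod 2). As 11 is odd, 5k + 11 is even exactly when k is odd. Thus k is odd.

Converse. Suppose k is odd; write k = 2j + 1. Then 5k + 11 = 5·(2j + 1) + 11 = 2·5j + 16, which is even.

Both implications hold.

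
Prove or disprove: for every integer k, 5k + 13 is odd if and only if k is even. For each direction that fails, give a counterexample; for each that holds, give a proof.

[⇐] Suppose k is even; write k = 2j. Then 5k + 13 = 5·(2j) + 13 = 2·5j + 13, which is odd.

[⇒] Suppose 5k + 13 is odd. Since 5 is odd, 5k and k have the same parity, so 5k + 13 ≡ k + 13 (mod 2). As 13 is odd, 5k + 13 is odd exactly when k is even. Thus k is even.

Both directions hold.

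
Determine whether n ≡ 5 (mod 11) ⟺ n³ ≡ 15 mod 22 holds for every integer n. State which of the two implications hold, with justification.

(⟹) This fails: take n = 16. Then 16 ≡ 5 (mod 11), but 16³ = 4096 ≡ 4 (mod 22), not 15.

(⟸) Conversely, the residues r modulo 22 with r³ ≡ 15 (mod 22) are exactly {5}, and each is ≡ 5 (mod 11).

(⇒) fails; (⇐) holds.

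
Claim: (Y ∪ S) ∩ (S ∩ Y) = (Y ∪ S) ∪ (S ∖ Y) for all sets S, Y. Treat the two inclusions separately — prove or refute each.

The sets are not equal: only the forward inclusion holds.

Forward inclusion. Let x ∈ (Y ∪ S) ∩ (S ∩ Y). Then x ∈ S ∩ Y, from which x ∈ (Y ∪ S) ∪ (S ∖ Y).

Reverse inclusion. This inclusion fails. Take S = {1}, Y = ∅; then 1 ∈ (Y ∪ S) ∪ (S ∖ Y) but 1 ∉ (Y ∪ S) ∩ (S ∩ Y).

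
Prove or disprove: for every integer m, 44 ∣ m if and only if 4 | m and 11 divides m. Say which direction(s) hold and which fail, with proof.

(⟹) If 44 ∣ m, write m = 44q. Since 44 = 11·4, m = 4·(11q), so 4 ∣ m; and since 44 = 4·11, m = 11·(4q), so 11 ∣ m.

(⟸) Suppose 4 ∣ m and 11 ∣ m. Any common multiple of 4 and 11 is a multiple of their lcm; here gcd(4, 11) = 1, so lcm(4, 11) = 4·11 = 44, so 44 ∣ m.

Both directions hold.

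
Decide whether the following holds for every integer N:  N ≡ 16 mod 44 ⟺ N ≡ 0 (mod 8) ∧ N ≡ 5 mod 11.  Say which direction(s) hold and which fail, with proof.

Forward direction. This fails: N = 60 gives 60 ≡ 16 (mod 44) but 60 ≡ 4 (mod 8), so the conjunction on the right does not hold.

Converse. If N ≡ 0 (mod 8) and N ≡ 5 (mod 11), then by the Chinese remainder theorem N ≡ 16 (mod 88). Since 16 ≡ 16 (mod 44) and 44 ∣ 88, we get N ≡ 16 (mod 44).

The forward direction fails; the converse holds.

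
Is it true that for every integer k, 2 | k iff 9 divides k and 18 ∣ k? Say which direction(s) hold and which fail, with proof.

Only the reverse direction holds.

(→) This fails: take k = 2. Certainly 2 ∣ 2, but 9 ∤ 2.

(←) Suppose 9 ∣ k and 18 ∣ k. Any common multiple of 9 and 18 is a multiple of their lcm; here lcm(9, 18) = 9·18/gcd(9, 18) = 162/9 = 18, so 18 ∣ k. Since 2 ∣ 18, it follows that 2 ∣ k.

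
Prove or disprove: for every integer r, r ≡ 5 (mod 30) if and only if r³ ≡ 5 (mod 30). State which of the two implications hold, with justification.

Both directions hold; the statement is true.

(⇒) Suppose r ≡ 5 (mod 30). Write r = 30j + 5. Then (30j + 5)³ = 27000j³ + 13500j² + 2250j + 125 = 30(900j³ + 450j² + 75j + 4) + 5, so r³ ≡ 5 (mod 30).

(⇐) Conversely, suppose r³ ≡ 5 (mod 30). The only residue r in {0, …, 29} with r³ ≡ 5 (mod 30) is r = 5, so r ≡ 5 (mod 30).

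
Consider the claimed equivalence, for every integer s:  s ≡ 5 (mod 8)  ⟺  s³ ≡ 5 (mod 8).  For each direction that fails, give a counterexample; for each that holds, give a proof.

Both directions hold.

(⇒) Suppose s ≡ 5 (mod 8). Write s = 8j + 5. Then (8j + 5)³ = 512j³ + 960j² + 600j + 125 = 8(64j³ + 120j² + 75j + 15) + 5, so s³ ≡ 5 (mod 8).

(⇐) For the converse, argue contrapositively. If s ≢ 5 (mod 8), then s is congruent to one of 0, 1, 2, 3, 4, 6, 7 modulo 8, and these give s³ ≡ 0, 1, 0, 3, 0, 0, 7 respectively — never 5.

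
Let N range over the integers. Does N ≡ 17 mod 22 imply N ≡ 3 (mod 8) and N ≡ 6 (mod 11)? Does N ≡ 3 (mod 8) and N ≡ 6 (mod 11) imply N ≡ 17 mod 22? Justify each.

(⇒) This fails: N = 17 gives 17 ≡ 17 (mod 22) but 17 ≡ 1 (mod 8), so the conjunction on the right does not hold.

(⇐) Conversely, if N ≡ 3 (mod 8) and N ≡ 6 (mod 11), then by the Chinese remainder theorem N ≡ 83 (mod 88). Since 83 ≡ 17 (mod 22) and 22 ∣ 88, we get N ≡ 17 (mod 22).

Only the converse holds.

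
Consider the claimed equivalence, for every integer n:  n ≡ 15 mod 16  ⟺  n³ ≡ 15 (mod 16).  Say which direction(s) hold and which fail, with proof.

(⟹) Suppose n ≡ 15 mod 16. Write n = 16j + 15. Then (16j + 15)³ = 4096j³ + 11520j² + 10800j + 3375 = 16(256j³ + 720j² + 675j + 210) + 15, so n³ ≡ 15 (mod 16).

(⟸) Conversely, suppose n³ ≡ 15 (mod 16). The only residue r in {0, …, 15} with r³ ≡ 15 (mod 16) is r = 15, so n ≡ 15 (mod 16).

Equivalent; both directions hold.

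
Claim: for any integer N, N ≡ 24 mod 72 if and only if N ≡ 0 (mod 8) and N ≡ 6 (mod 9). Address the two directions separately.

Equivalent; both directions hold.

Converse. If N ≡ 0 (mod 8) and N ≡ 6 (mod 9), then by the Chinese remainder theorem N ≡ 24 (mod 72). This is exactly N ≡ 24 (mod 72).

Forward direction. Suppose N ≡ 24 (mod 72); write N = 72j + 24. Since 8 ∣ 72, reducing mod 8 gives N ≡ 24 ≡ 0 (mod 8); since 9 ∣ 72, reducing mod 9 gives N ≡ 24 ≡ 6 (mod 9).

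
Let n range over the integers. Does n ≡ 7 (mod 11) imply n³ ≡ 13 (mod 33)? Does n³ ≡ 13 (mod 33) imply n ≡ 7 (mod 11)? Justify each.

Only the reverse direction holds.

(⟹) This fails: take n = 18. Then 18 ≡ 7 (mod 11), but 18³ = 5832 ≡ 24 (mod 33), not 13.

(⟸) Conversely, the residues r modulo 33 with r³ ≡ 13 (mod 33) are exactly {7}, and each is ≡ 7 (mod 11).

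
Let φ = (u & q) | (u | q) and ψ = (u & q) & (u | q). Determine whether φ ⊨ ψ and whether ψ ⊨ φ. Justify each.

(←) Assume the antecedent. If q is true, (u & q) | (u | q) reduces to true regardless of the other variables. If q is false, the antecedent cannot hold. Either way (u & q) | (u | q) holds.

(→) This fails. Under q = T, u = F, the left side is true but the right side is false.

Only the converse holds.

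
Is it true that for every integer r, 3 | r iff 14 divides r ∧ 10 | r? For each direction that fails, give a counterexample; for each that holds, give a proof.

Neither direction holds.

(⇒) This fails: take r = 3. Certainly 3 ∣ 3, but 14 ∤ 3.

(⇐) This fails: take r = 70. Both 14 ∣ 70 and 10 ∣ 70, yet 70 is not a multiple of 3 (since 70 = 23·3 + 1), so 3 ∤ 70.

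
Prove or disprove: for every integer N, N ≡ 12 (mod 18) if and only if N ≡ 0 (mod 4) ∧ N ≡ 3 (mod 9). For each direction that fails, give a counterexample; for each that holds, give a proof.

Forward direction. This fails: N = 30 gives 30 ≡ 12 (mod 18) but 30 ≡ 2 (mod 4), so the conjunction on the right does not hold.

Converse. If N ≡ 0 (mod 4) and N ≡ 3 (mod 9), then by the Chinese remainder theorem N ≡ 12 (mod 36). Since 12 ≡ 12 (mod 18) and 18 ∣ 36, we get N ≡ 12 (mod 18).

Not equivalent: only (⇐) holds.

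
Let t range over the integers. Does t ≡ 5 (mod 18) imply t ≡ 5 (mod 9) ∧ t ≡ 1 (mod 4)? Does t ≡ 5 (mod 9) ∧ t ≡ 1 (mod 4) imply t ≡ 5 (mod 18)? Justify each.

[⇒] This fails: t = 23 gives 23 ≡ 5 (mod 18) but 23 ≡ 3 (mod 4), so the conjunction on the right does not hold.

[⇐] Conversely, if t ≡ 5 (mod 9) and t ≡ 1 (mod 4), then by the Chinese remainder theorem t ≡ 5 (mod 36). Since 5 ≡ 5 (mod 18) and 18 ∣ 36, we get t ≡ 5 (mod 18).

The forward direction fails; the converse holds.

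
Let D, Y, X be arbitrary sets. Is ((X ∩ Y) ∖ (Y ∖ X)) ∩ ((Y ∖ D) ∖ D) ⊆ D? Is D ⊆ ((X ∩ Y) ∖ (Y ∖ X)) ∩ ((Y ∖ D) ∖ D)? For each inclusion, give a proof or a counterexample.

(⊆) This inclusion fails. Take D = ∅, Y = {1}, X = {1}; then 1 ∈ ((X ∩ Y) ∖ (Y ∖ X)) ∩ ((Y ∖ D) ∖ D) but 1 ∉ D.

(⊇) This inclusion fails. Take D = {1}, Y = ∅, X = ∅; then 1 ∈ D but 1 ∉ ((X ∩ Y) ∖ (Y ∖ X)) ∩ ((Y ∖ D) ∖ D).

Both inclusions fail.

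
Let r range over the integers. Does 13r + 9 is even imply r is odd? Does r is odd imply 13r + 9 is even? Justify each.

The biconditional holds.

(⇒) Suppose 13r + 9 is even. Since 13 is odd, 13r and r have the same parity, so 13r + 9 ≡ r + 9 (mod 2). As 9 is odd, 13r + 9 is even exactly when r is odd. Thus r is odd.

(⇐) Conversely, suppose r is odd; write r = 2j + 1. Then 13r + 9 = 13·(2j + 1) + 9 = 2·13j + 22, which is even.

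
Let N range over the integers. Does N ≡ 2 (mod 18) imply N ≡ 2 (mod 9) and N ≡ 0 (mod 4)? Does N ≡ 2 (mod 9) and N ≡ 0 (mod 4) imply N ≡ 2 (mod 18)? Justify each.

The forward direction fails; the converse holds.

(⇒) This fails: N = 2 gives 2 ≡ 2 (mod 18) but 2 ≡ 2 (mod 4), so the conjunction on the right does not hold.

(⇐) Conversely, if N ≡ 2 (mod 9) and N ≡ 0 (mod 4), then by the Chinese remainder theorem N ≡ 20 (mod 36). Since 20 ≡ 2 (mod 18) and 18 ∣ 36, we get N ≡ 2 (mod 18).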